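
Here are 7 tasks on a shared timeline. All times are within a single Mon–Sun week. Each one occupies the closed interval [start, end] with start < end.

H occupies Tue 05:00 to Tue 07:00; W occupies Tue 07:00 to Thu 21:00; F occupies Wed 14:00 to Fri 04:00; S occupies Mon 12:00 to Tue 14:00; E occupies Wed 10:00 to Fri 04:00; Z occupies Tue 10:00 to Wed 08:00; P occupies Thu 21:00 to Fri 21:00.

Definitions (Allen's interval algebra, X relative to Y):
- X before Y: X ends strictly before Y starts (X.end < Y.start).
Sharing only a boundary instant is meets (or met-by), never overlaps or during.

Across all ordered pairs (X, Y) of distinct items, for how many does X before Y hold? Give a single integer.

10

Checking all 42 ordered pairs for relation 'before'; matching pairs in alphabetical order:
(H, E): H before E ✓
(H, F): H before F ✓
(H, P): H before P ✓
(H, Z): H before Z ✓
(S, E): S before E ✓
(S, F): S before F ✓
(S, P): S before P ✓
(Z, E): Z before E ✓
(Z, F): Z before F ✓
(Z, P): Z before P ✓
Count: 10.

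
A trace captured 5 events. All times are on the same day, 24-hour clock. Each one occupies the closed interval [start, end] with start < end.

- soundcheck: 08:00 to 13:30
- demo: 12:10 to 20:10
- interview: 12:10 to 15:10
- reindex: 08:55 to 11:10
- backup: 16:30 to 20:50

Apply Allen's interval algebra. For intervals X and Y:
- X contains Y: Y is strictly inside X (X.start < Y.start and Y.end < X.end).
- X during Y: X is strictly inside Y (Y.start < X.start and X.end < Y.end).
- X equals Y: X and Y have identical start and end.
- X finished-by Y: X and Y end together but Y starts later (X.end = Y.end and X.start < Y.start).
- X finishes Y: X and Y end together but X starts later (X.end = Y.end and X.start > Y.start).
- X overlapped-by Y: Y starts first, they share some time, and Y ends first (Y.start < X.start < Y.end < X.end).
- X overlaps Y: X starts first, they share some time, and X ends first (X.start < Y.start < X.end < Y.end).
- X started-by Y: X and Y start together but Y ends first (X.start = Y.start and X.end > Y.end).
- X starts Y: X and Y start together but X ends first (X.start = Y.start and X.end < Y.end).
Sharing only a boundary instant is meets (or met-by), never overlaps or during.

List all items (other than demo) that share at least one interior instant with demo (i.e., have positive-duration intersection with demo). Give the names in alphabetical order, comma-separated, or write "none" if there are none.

backup, interview, soundcheck

Target demo = [12:10, 20:10].
backup [16:30, 20:50] → overlapped-by → yes.
interview [12:10, 15:10] → starts → yes.
reindex [08:55, 11:10] → before → no.
soundcheck [08:00, 13:30] → overlaps → yes.
Result: backup, interview, soundcheck.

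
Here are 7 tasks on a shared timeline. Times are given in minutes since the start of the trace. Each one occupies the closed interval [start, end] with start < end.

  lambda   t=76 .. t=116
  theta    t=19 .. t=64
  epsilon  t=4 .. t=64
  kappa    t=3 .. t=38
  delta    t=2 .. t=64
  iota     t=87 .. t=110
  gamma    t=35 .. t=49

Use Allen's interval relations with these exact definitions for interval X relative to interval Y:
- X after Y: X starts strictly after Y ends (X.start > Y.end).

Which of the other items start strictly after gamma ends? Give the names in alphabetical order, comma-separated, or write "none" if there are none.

iota, lambda

Target gamma = [t=35, t=49].
delta [t=2, t=64] → contains → no.
epsilon [t=4, t=64] → contains → no.
iota [t=87, t=110] → after → yes.
kappa [t=3, t=38] → overlaps → no.
lambda [t=76, t=116] → after → yes.
theta [t=19, t=64] → contains → no.
Result: iota, lambda.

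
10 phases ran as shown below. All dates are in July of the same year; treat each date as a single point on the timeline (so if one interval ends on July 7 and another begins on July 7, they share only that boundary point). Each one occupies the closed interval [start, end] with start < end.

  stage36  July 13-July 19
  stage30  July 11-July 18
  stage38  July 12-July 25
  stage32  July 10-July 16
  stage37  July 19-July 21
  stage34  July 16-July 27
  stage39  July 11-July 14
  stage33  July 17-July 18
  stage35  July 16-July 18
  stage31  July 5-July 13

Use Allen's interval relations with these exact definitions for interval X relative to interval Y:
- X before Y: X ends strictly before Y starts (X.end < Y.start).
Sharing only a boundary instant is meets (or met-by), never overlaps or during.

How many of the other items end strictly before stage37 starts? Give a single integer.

Target stage37 = [July 19, July 21].
stage30 [July 11, July 18] → before → counts.
stage31 [July 5, July 13] → before → counts.
stage32 [July 10, July 16] → before → counts.
stage33 [July 17, July 18] → before → counts.
stage34 [July 16, July 27] → contains → no.
stage35 [July 16, July 18] → before → counts.
stage36 [July 13, July 19] → meets → no.
stage38 [July 12, July 25] → contains → no.
stage39 [July 11, July 14] → before → counts.
Total: 6.

6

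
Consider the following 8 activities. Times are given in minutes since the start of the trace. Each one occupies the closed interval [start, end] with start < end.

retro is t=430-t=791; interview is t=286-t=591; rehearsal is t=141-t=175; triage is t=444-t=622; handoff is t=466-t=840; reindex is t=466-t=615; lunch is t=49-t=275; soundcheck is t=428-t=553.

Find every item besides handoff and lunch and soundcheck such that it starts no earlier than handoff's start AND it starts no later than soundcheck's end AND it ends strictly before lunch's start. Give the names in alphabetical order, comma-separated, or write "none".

none

Conditions: its start is no earlier than handoff's start (X.start >= t=466) AND its start is no later than soundcheck's end (X.start <= t=553) AND its end is strictly before lunch's start (X.end < t=49).
interview: start t=286 >= t=466? ✗; start t=286 <= t=553? ✓; end t=591 < t=49? ✗ → no.
rehearsal: start t=141 >= t=466? ✗; start t=141 <= t=553? ✓; end t=175 < t=49? ✗ → no.
reindex: start t=466 >= t=466? ✓; start t=466 <= t=553? ✓; end t=615 < t=49? ✗ → no.
retro: start t=430 >= t=466? ✗; start t=430 <= t=553? ✓; end t=791 < t=49? ✗ → no.
triage: start t=444 >= t=466? ✗; start t=444 <= t=553? ✓; end t=622 < t=49? ✗ → no.
Result: none.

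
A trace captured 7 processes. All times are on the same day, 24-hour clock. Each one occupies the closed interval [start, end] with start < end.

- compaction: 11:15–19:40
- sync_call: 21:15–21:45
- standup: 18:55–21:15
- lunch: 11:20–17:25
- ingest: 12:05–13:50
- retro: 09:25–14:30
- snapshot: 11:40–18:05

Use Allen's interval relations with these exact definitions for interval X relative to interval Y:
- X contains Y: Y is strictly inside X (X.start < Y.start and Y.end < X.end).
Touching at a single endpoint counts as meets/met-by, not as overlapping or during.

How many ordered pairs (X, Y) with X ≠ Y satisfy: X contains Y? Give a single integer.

Checking all 42 ordered pairs for relation 'contains'; matching pairs in alphabetical order:
(compaction, ingest): compaction contains ingest ✓
(compaction, lunch): compaction contains lunch ✓
(compaction, snapshot): compaction contains snapshot ✓
(lunch, ingest): lunch contains ingest ✓
(retro, ingest): retro contains ingest ✓
(snapshot, ingest): snapshot contains ingest ✓
Count: 6.

6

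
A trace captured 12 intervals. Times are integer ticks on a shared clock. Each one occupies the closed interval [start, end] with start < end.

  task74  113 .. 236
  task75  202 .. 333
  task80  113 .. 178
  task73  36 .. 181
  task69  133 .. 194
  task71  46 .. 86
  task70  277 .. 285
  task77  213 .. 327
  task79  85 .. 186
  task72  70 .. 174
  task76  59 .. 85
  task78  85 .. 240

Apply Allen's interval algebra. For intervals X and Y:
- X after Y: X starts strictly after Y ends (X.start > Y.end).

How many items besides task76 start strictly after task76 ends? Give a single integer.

Target task76 = [59, 85].
task69 [133, 194] → after → counts.
task70 [277, 285] → after → counts.
task71 [46, 86] → contains → no.
task72 [70, 174] → overlapped-by → no.
task73 [36, 181] → contains → no.
task74 [113, 236] → after → counts.
task75 [202, 333] → after → counts.
task77 [213, 327] → after → counts.
task78 [85, 240] → met-by → no.
task79 [85, 186] → met-by → no.
task80 [113, 178] → after → counts.
Total: 6.

6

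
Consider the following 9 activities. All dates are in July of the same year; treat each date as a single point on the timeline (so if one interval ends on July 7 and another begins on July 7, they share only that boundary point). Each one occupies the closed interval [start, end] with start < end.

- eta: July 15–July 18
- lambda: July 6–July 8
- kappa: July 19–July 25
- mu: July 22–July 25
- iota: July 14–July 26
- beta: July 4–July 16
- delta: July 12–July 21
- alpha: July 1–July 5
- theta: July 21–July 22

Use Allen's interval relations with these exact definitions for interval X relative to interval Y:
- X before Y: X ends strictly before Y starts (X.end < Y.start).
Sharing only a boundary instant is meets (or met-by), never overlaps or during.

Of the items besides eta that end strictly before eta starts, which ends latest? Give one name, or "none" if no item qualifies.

lambda

Target eta = [July 15, July 18].
alpha [July 1, July 5] → before → candidate.
beta [July 4, July 16] → overlaps → excluded.
delta [July 12, July 21] → contains → excluded.
iota [July 14, July 26] → contains → excluded.
kappa [July 19, July 25] → after → excluded.
lambda [July 6, July 8] → before → candidate.
mu [July 22, July 25] → after → excluded.
theta [July 21, July 22] → after → excluded.
Among candidates, latest end is July 8 → lambda.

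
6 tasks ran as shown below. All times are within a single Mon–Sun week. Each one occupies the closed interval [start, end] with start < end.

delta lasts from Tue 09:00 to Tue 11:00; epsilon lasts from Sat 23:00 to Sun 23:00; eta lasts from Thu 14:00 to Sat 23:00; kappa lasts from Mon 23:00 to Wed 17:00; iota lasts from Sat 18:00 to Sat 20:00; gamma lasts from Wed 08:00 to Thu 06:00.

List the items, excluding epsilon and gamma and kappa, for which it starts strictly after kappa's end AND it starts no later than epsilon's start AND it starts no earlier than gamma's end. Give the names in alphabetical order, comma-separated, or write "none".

eta, iota

Conditions: its start is strictly after kappa's end (X.start > Wed 17:00) AND its start is no later than epsilon's start (X.start <= Sat 23:00) AND its start is no earlier than gamma's end (X.start >= Thu 06:00).
delta: start Tue 09:00 > Wed 17:00? ✗; start Tue 09:00 <= Sat 23:00? ✓; start Tue 09:00 >= Thu 06:00? ✗ → no.
eta: start Thu 14:00 > Wed 17:00? ✓; start Thu 14:00 <= Sat 23:00? ✓; start Thu 14:00 >= Thu 06:00? ✓ → yes.
iota: start Sat 18:00 > Wed 17:00? ✓; start Sat 18:00 <= Sat 23:00? ✓; start Sat 18:00 >= Thu 06:00? ✓ → yes.
Result: eta, iota.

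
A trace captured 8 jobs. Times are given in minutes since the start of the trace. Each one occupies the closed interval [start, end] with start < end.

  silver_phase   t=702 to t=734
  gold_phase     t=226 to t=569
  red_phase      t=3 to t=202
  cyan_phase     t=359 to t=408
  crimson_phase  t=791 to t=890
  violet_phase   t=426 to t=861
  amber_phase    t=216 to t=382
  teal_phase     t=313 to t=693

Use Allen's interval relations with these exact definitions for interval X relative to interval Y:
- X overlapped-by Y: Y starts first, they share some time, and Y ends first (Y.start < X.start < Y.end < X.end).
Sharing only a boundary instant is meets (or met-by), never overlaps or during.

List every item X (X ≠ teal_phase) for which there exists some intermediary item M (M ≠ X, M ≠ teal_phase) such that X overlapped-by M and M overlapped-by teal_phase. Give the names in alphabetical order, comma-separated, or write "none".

Target teal_phase = [t=313, t=693].
Intermediaries M with M overlapped-by teal_phase: violet_phase.
Via violet_phase — items with X overlapped-by violet_phase: crimson_phase.
Union: crimson_phase.

crimson_phase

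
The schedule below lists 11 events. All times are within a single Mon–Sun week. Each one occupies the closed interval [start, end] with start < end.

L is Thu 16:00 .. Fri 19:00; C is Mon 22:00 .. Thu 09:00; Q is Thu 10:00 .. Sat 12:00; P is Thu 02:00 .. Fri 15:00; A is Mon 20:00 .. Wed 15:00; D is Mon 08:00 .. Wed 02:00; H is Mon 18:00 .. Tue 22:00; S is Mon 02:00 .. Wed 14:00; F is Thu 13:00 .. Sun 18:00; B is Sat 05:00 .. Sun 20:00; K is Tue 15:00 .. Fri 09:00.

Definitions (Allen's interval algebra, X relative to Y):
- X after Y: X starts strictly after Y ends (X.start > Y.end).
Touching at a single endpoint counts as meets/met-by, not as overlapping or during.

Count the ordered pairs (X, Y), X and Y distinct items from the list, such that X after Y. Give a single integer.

Checking all 110 ordered pairs for relation 'after'; matching pairs in alphabetical order:
(B, A): B after A ✓
(B, C): B after C ✓
(B, D): B after D ✓
(B, H): B after H ✓
(B, K): B after K ✓
(B, L): B after L ✓
(B, P): B after P ✓
(B, S): B after S ✓
(F, A): F after A ✓
(F, C): F after C ✓
(F, D): F after D ✓
(F, H): F after H ✓
(F, S): F after S ✓
(L, A): L after A ✓
(L, C): L after C ✓
(L, D): L after D ✓
(L, H): L after H ✓
(L, S): L after S ✓
(P, A): P after A ✓
(P, D): P after D ✓
(P, H): P after H ✓
(P, S): P after S ✓
(Q, A): Q after A ✓
(Q, C): Q after C ✓
... plus 3 further pairs not listed.
Count: 27.

27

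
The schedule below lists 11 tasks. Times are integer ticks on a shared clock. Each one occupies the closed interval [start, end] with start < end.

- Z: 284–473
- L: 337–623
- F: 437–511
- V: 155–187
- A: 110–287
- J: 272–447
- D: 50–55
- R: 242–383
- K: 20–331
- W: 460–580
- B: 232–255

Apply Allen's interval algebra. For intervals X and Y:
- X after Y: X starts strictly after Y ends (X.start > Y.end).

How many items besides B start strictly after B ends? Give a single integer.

Target B = [232, 255].
A [110, 287] → contains → no.
D [50, 55] → before → no.
F [437, 511] → after → counts.
J [272, 447] → after → counts.
K [20, 331] → contains → no.
L [337, 623] → after → counts.
R [242, 383] → overlapped-by → no.
V [155, 187] → before → no.
W [460, 580] → after → counts.
Z [284, 473] → after → counts.
Total: 5.

5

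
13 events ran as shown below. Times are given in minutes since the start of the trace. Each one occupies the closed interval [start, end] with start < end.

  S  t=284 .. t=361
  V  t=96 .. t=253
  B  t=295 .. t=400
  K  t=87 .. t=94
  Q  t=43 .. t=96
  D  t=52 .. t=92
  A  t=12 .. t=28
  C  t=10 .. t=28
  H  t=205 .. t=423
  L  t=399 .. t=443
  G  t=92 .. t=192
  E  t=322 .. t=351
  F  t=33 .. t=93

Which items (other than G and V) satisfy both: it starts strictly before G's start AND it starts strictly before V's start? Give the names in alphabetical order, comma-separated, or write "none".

Conditions: its start is strictly before G's start (X.start < t=92) AND its start is strictly before V's start (X.start < t=96).
A: start t=12 < t=92? ✓; start t=12 < t=96? ✓ → yes.
B: start t=295 < t=92? ✗; start t=295 < t=96? ✗ → no.
C: start t=10 < t=92? ✓; start t=10 < t=96? ✓ → yes.
D: start t=52 < t=92? ✓; start t=52 < t=96? ✓ → yes.
E: start t=322 < t=92? ✗; start t=322 < t=96? ✗ → no.
F: start t=33 < t=92? ✓; start t=33 < t=96? ✓ → yes.
H: start t=205 < t=92? ✗; start t=205 < t=96? ✗ → no.
K: start t=87 < t=92? ✓; start t=87 < t=96? ✓ → yes.
L: start t=399 < t=92? ✗; start t=399 < t=96? ✗ → no.
Q: start t=43 < t=92? ✓; start t=43 < t=96? ✓ → yes.
S: start t=284 < t=92? ✗; start t=284 < t=96? ✗ → no.
Result: A, C, D, F, K, Q.

A, C, D, F, K, Q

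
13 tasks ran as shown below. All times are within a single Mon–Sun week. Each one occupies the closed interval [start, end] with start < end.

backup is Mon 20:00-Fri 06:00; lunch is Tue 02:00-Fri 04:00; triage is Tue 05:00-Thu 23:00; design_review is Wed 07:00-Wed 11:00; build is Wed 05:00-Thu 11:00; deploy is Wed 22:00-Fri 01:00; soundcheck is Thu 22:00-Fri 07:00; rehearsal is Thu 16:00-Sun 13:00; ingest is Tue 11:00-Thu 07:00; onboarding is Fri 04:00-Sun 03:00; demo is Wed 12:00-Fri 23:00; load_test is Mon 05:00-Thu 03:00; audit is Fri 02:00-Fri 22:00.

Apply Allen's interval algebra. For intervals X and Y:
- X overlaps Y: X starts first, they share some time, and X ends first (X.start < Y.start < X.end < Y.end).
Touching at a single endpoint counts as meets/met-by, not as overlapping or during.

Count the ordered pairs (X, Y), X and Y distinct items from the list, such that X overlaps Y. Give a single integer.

Checking all 156 ordered pairs for relation 'overlaps'; matching pairs in alphabetical order:
(audit, onboarding): audit overlaps onboarding ✓
(backup, audit): backup overlaps audit ✓
(backup, demo): backup overlaps demo ✓
(backup, onboarding): backup overlaps onboarding ✓
(backup, rehearsal): backup overlaps rehearsal ✓
(backup, soundcheck): backup overlaps soundcheck ✓
(build, demo): build overlaps demo ✓
(build, deploy): build overlaps deploy ✓
(demo, onboarding): demo overlaps onboarding ✓
(demo, rehearsal): demo overlaps rehearsal ✓
(deploy, rehearsal): deploy overlaps rehearsal ✓
(deploy, soundcheck): deploy overlaps soundcheck ✓
(ingest, build): ingest overlaps build ✓
(ingest, demo): ingest overlaps demo ✓
(ingest, deploy): ingest overlaps deploy ✓
(load_test, backup): load_test overlaps backup ✓
(load_test, build): load_test overlaps build ✓
(load_test, demo): load_test overlaps demo ✓
(load_test, deploy): load_test overlaps deploy ✓
(load_test, ingest): load_test overlaps ingest ✓
(load_test, lunch): load_test overlaps lunch ✓
(load_test, triage): load_test overlaps triage ✓
(lunch, audit): lunch overlaps audit ✓
(lunch, demo): lunch overlaps demo ✓
... plus 8 further pairs not listed.
Count: 32.

32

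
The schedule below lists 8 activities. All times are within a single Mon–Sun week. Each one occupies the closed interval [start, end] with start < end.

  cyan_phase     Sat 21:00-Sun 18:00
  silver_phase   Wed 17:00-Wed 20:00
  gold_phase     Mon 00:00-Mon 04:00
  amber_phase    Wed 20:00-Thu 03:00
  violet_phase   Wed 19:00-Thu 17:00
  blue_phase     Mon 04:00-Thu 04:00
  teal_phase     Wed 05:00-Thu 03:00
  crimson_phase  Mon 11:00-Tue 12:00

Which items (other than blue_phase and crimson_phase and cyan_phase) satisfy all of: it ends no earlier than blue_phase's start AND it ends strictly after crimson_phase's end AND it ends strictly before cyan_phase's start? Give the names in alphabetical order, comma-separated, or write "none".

amber_phase, silver_phase, teal_phase, violet_phase

Conditions: its end is no earlier than blue_phase's start (X.end >= Mon 04:00) AND its end is strictly after crimson_phase's end (X.end > Tue 12:00) AND its end is strictly before cyan_phase's start (X.end < Sat 21:00).
amber_phase: end Thu 03:00 >= Mon 04:00? ✓; end Thu 03:00 > Tue 12:00? ✓; end Thu 03:00 < Sat 21:00? ✓ → yes.
gold_phase: end Mon 04:00 >= Mon 04:00? ✓; end Mon 04:00 > Tue 12:00? ✗; end Mon 04:00 < Sat 21:00? ✓ → no.
silver_phase: end Wed 20:00 >= Mon 04:00? ✓; end Wed 20:00 > Tue 12:00? ✓; end Wed 20:00 < Sat 21:00? ✓ → yes.
teal_phase: end Thu 03:00 >= Mon 04:00? ✓; end Thu 03:00 > Tue 12:00? ✓; end Thu 03:00 < Sat 21:00? ✓ → yes.
violet_phase: end Thu 17:00 >= Mon 04:00? ✓; end Thu 17:00 > Tue 12:00? ✓; end Thu 17:00 < Sat 21:00? ✓ → yes.
Result: amber_phase, silver_phase, teal_phase, violet_phase.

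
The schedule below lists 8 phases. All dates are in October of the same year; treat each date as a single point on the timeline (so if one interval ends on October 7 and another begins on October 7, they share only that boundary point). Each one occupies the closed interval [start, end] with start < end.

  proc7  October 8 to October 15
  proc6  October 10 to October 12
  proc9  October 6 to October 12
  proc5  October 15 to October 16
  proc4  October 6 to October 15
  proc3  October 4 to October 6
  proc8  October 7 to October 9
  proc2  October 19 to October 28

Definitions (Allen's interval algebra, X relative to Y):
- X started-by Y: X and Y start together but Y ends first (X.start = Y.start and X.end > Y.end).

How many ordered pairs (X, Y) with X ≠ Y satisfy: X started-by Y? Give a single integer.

1

Checking all 56 ordered pairs for relation 'started-by'; matching pairs in alphabetical order:
(proc4, proc9): proc4 started-by proc9 ✓
Count: 1.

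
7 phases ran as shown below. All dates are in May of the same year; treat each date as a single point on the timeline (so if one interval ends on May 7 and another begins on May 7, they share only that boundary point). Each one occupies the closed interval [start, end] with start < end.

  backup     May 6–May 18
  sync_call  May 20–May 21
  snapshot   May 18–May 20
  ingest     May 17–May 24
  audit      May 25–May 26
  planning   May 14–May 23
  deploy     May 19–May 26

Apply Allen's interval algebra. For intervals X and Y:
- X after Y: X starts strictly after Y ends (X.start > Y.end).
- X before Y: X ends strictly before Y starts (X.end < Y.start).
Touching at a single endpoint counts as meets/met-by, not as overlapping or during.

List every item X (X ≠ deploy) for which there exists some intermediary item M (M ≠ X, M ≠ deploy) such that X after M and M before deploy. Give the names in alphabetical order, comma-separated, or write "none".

Target deploy = [May 19, May 26].
Intermediaries M with M before deploy: backup.
Via backup — items with X after backup: audit, sync_call.
Union: audit, sync_call.

audit, sync_call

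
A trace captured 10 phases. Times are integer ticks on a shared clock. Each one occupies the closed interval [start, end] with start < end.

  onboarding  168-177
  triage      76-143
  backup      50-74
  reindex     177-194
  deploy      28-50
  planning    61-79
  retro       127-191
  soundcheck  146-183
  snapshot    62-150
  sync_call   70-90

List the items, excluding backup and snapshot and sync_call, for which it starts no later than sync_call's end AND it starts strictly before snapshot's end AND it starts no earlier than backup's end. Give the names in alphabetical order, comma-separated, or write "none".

Conditions: its start is no later than sync_call's end (X.start <= 90) AND its start is strictly before snapshot's end (X.start < 150) AND its start is no earlier than backup's end (X.start >= 74).
deploy: start 28 <= 90? ✓; start 28 < 150? ✓; start 28 >= 74? ✗ → no.
onboarding: start 168 <= 90? ✗; start 168 < 150? ✗; start 168 >= 74? ✓ → no.
planning: start 61 <= 90? ✓; start 61 < 150? ✓; start 61 >= 74? ✗ → no.
reindex: start 177 <= 90? ✗; start 177 < 150? ✗; start 177 >= 74? ✓ → no.
retro: start 127 <= 90? ✗; start 127 < 150? ✓; start 127 >= 74? ✓ → no.
soundcheck: start 146 <= 90? ✗; start 146 < 150? ✓; start 146 >= 74? ✓ → no.
triage: start 76 <= 90? ✓; start 76 < 150? ✓; start 76 >= 74? ✓ → yes.
Result: triage.

triage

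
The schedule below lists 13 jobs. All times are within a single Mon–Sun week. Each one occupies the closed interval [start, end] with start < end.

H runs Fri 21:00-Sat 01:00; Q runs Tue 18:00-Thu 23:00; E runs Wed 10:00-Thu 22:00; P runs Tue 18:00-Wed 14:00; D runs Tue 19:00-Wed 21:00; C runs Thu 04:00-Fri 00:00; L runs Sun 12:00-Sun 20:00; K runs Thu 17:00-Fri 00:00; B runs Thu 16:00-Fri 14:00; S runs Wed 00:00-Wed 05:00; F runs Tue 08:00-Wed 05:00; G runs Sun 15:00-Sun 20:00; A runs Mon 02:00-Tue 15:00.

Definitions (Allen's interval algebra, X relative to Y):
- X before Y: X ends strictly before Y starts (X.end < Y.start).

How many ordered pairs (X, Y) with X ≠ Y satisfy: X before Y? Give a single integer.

54

Checking all 156 ordered pairs for relation 'before'; matching pairs in alphabetical order:
(A, B): A before B ✓
(A, C): A before C ✓
(A, D): A before D ✓
(A, E): A before E ✓
(A, G): A before G ✓
(A, H): A before H ✓
(A, K): A before K ✓
(A, L): A before L ✓
(A, P): A before P ✓
(A, Q): A before Q ✓
(A, S): A before S ✓
(B, G): B before G ✓
(B, H): B before H ✓
(B, L): B before L ✓
(C, G): C before G ✓
(C, H): C before H ✓
(C, L): C before L ✓
(D, B): D before B ✓
(D, C): D before C ✓
(D, G): D before G ✓
(D, H): D before H ✓
(D, K): D before K ✓
(D, L): D before L ✓
(E, G): E before G ✓
... plus 30 further pairs not listed.
Count: 54.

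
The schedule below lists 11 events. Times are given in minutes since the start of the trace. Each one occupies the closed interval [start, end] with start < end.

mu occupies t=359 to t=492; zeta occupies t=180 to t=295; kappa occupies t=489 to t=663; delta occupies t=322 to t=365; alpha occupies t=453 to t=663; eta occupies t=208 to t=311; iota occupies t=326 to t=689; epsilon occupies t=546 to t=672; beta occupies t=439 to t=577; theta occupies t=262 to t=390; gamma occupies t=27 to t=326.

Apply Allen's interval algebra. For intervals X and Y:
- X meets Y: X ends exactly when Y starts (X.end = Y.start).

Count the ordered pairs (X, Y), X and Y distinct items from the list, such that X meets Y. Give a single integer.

1

Checking all 110 ordered pairs for relation 'meets'; matching pairs in alphabetical order:
(gamma, iota): gamma meets iota ✓
Count: 1.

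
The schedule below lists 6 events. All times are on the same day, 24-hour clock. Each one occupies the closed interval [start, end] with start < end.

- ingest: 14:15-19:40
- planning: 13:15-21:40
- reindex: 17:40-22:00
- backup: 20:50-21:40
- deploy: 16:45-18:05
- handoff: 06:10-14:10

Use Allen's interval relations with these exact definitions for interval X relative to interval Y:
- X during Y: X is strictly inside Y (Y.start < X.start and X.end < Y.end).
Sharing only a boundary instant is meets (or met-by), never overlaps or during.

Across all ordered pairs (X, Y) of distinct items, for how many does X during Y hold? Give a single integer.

4

Checking all 30 ordered pairs for relation 'during'; matching pairs in alphabetical order:
(backup, reindex): backup during reindex ✓
(deploy, ingest): deploy during ingest ✓
(deploy, planning): deploy during planning ✓
(ingest, planning): ingest during planning ✓
Count: 4.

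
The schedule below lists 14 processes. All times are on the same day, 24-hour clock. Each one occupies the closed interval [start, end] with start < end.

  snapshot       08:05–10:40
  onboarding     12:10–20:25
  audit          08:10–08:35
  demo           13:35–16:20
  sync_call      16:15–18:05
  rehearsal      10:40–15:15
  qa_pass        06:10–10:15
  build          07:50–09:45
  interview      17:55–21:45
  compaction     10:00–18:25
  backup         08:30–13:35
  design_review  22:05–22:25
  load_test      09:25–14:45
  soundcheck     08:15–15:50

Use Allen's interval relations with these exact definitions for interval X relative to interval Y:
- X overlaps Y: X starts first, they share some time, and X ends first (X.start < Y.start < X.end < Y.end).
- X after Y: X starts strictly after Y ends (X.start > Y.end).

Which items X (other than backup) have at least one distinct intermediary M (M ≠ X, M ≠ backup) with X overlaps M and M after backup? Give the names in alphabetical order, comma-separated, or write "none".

compaction, demo, onboarding, sync_call

Target backup = [08:30, 13:35].
Intermediaries M with M after backup: design_review, interview, sync_call.
Via design_review — items with X overlaps design_review: none.
Via interview — items with X overlaps interview: compaction, onboarding, sync_call.
Via sync_call — items with X overlaps sync_call: demo.
Union: compaction, demo, onboarding, sync_call.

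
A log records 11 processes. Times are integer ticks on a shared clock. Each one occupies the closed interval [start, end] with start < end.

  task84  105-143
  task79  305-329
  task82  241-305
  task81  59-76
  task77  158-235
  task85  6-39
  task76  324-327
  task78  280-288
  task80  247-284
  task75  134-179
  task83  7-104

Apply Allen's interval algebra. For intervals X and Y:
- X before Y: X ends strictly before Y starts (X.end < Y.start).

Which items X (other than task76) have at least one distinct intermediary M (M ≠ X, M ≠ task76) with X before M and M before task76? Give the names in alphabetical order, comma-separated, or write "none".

Target task76 = [324, 327].
Intermediaries M with M before task76: task75, task77, task78, task80, task81, task82, task83, task84, task85.
Via task75 — items with X before task75: task81, task83, task85.
Via task77 — items with X before task77: task81, task83, task84, task85.
Via task78 — items with X before task78: task75, task77, task81, task83, task84, task85.
Via task80 — items with X before task80: task75, task77, task81, task83, task84, task85.
Via task81 — items with X before task81: task85.
Via task82 — items with X before task82: task75, task77, task81, task83, task84, task85.
Via task83 — items with X before task83: none.
Via task84 — items with X before task84: task81, task83, task85.
Via task85 — items with X before task85: none.
Union: task75, task77, task81, task83, task84, task85.

task75, task77, task81, task83, task84, task85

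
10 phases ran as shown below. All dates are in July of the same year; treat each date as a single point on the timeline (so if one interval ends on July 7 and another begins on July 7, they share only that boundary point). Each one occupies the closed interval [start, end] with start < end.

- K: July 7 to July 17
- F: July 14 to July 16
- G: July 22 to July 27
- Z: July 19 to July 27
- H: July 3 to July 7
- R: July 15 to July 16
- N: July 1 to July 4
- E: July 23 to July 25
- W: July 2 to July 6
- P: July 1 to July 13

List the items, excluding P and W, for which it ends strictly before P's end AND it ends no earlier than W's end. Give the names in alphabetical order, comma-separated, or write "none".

H

Conditions: its end is strictly before P's end (X.end < July 13) AND its end is no earlier than W's end (X.end >= July 6).
E: end July 25 < July 13? ✗; end July 25 >= July 6? ✓ → no.
F: end July 16 < July 13? ✗; end July 16 >= July 6? ✓ → no.
G: end July 27 < July 13? ✗; end July 27 >= July 6? ✓ → no.
H: end July 7 < July 13? ✓; end July 7 >= July 6? ✓ → yes.
K: end July 17 < July 13? ✗; end July 17 >= July 6? ✓ → no.
N: end July 4 < July 13? ✓; end July 4 >= July 6? ✗ → no.
R: end July 16 < July 13? ✗; end July 16 >= July 6? ✓ → no.
Z: end July 27 < July 13? ✗; end July 27 >= July 6? ✓ → no.
Result: H.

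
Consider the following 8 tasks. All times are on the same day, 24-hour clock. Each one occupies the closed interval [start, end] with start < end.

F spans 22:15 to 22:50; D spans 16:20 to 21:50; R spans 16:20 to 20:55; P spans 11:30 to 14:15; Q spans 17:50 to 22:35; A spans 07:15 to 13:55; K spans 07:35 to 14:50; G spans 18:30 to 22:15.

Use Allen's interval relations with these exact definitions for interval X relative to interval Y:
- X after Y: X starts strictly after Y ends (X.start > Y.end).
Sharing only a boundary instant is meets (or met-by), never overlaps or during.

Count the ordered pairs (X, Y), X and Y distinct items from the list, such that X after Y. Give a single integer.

Checking all 56 ordered pairs for relation 'after'; matching pairs in alphabetical order:
(D, A): D after A ✓
(D, K): D after K ✓
(D, P): D after P ✓
(F, A): F after A ✓
(F, D): F after D ✓
(F, K): F after K ✓
(F, P): F after P ✓
(F, R): F after R ✓
(G, A): G after A ✓
(G, K): G after K ✓
(G, P): G after P ✓
(Q, A): Q after A ✓
(Q, K): Q after K ✓
(Q, P): Q after P ✓
(R, A): R after A ✓
(R, K): R after K ✓
(R, P): R after P ✓
Count: 17.

17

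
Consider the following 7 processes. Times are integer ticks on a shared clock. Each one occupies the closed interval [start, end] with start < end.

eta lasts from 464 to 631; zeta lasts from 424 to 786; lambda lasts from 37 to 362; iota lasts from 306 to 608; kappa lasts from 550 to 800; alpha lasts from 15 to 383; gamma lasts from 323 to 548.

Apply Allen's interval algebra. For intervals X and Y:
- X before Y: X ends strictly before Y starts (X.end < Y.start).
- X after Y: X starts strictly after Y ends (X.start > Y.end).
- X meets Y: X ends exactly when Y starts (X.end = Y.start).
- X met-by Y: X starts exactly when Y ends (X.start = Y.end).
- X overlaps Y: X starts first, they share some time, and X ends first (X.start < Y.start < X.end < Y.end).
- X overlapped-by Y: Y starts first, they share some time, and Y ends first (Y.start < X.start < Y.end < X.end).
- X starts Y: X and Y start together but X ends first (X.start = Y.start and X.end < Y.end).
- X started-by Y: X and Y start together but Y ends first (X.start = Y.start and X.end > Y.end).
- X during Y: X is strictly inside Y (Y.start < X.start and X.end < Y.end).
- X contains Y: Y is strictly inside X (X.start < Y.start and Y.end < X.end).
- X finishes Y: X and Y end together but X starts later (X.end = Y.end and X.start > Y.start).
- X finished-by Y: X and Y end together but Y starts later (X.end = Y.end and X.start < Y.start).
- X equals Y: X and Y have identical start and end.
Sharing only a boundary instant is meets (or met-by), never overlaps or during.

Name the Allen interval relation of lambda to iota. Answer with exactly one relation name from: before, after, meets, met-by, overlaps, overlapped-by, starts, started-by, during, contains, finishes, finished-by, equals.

overlaps

lambda = [37, 362]; iota = [306, 608].
Compare endpoints: lambda.start < iota.start, lambda.start < iota.end, lambda.end > iota.start, lambda.end < iota.end.
That pattern is 'overlaps'.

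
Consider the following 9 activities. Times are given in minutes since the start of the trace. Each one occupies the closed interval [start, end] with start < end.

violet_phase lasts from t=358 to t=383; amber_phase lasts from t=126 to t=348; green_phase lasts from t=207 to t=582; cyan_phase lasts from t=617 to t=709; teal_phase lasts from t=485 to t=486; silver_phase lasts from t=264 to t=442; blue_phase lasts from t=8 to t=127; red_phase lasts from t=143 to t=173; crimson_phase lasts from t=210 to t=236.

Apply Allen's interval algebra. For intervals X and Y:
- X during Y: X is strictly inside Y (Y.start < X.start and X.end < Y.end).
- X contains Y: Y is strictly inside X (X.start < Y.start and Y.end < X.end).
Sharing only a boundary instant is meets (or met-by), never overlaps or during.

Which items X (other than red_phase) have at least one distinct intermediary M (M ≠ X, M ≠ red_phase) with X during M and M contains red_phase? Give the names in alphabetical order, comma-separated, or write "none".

crimson_phase

Target red_phase = [t=143, t=173].
Intermediaries M with M contains red_phase: amber_phase.
Via amber_phase — items with X during amber_phase: crimson_phase.
Union: crimson_phase.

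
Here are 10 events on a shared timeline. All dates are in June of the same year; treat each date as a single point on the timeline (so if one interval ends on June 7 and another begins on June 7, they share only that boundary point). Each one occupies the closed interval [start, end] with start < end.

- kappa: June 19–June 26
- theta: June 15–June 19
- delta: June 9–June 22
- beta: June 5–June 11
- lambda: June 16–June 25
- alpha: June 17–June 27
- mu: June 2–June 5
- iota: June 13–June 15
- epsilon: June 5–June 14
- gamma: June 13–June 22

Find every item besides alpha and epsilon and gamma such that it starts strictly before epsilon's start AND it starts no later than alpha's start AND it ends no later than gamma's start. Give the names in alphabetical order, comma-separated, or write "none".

mu

Conditions: its start is strictly before epsilon's start (X.start < June 5) AND its start is no later than alpha's start (X.start <= June 17) AND its end is no later than gamma's start (X.end <= June 13).
beta: start June 5 < June 5? ✗; start June 5 <= June 17? ✓; end June 11 <= June 13? ✓ → no.
delta: start June 9 < June 5? ✗; start June 9 <= June 17? ✓; end June 22 <= June 13? ✗ → no.
iota: start June 13 < June 5? ✗; start June 13 <= June 17? ✓; end June 15 <= June 13? ✗ → no.
kappa: start June 19 < June 5? ✗; start June 19 <= June 17? ✗; end June 26 <= June 13? ✗ → no.
lambda: start June 16 < June 5? ✗; start June 16 <= June 17? ✓; end June 25 <= June 13? ✗ → no.
mu: start June 2 < June 5? ✓; start June 2 <= June 17? ✓; end June 5 <= June 13? ✓ → yes.
theta: start June 15 < June 5? ✗; start June 15 <= June 17? ✓; end June 19 <= June 13? ✗ → no.
Result: mu.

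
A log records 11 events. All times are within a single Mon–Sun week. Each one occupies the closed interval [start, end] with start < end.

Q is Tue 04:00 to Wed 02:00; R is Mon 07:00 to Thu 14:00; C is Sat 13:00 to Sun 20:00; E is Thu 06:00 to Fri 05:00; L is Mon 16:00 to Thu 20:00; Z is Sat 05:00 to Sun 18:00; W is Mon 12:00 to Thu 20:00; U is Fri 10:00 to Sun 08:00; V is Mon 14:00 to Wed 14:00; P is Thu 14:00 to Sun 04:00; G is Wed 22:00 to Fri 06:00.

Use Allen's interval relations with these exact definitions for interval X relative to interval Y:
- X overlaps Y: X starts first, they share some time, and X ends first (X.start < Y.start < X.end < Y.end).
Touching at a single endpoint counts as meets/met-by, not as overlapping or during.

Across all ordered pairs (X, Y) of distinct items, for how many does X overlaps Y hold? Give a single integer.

Checking all 110 ordered pairs for relation 'overlaps'; matching pairs in alphabetical order:
(E, P): E overlaps P ✓
(G, P): G overlaps P ✓
(L, E): L overlaps E ✓
(L, G): L overlaps G ✓
(L, P): L overlaps P ✓
(P, C): P overlaps C ✓
(P, U): P overlaps U ✓
(P, Z): P overlaps Z ✓
(R, E): R overlaps E ✓
(R, G): R overlaps G ✓
(R, L): R overlaps L ✓
(R, W): R overlaps W ✓
(U, C): U overlaps C ✓
(U, Z): U overlaps Z ✓
(V, L): V overlaps L ✓
(W, E): W overlaps E ✓
(W, G): W overlaps G ✓
(W, P): W overlaps P ✓
(Z, C): Z overlaps C ✓
Count: 19.

19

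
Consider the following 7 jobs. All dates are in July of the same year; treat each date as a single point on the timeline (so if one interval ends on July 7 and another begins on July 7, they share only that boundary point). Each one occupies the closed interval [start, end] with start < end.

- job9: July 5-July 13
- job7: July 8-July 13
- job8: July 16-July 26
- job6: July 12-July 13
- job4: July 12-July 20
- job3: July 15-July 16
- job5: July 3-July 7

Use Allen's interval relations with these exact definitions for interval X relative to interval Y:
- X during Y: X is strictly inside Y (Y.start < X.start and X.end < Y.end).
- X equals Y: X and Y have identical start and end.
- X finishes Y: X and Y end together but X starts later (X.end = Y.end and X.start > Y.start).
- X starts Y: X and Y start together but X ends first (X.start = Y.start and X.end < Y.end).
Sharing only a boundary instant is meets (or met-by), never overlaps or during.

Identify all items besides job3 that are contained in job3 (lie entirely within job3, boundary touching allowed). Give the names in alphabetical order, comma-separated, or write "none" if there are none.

Target job3 = [July 15, July 16].
job4 [July 12, July 20] → contains → no.
job5 [July 3, July 7] → before → no.
job6 [July 12, July 13] → before → no.
job7 [July 8, July 13] → before → no.
job8 [July 16, July 26] → met-by → no.
job9 [July 5, July 13] → before → no.
Result: none.

none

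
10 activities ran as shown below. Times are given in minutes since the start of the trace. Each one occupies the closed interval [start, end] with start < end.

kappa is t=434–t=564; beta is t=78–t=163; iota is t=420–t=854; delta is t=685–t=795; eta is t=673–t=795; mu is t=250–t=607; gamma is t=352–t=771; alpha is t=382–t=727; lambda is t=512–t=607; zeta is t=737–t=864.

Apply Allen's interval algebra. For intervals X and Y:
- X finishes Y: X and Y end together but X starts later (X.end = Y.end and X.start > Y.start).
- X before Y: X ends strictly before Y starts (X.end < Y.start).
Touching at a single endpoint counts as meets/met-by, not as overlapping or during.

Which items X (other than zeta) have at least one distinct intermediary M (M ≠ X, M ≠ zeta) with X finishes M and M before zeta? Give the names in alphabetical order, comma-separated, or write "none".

lambda

Target zeta = [t=737, t=864].
Intermediaries M with M before zeta: alpha, beta, kappa, lambda, mu.
Via alpha — items with X finishes alpha: none.
Via beta — items with X finishes beta: none.
Via kappa — items with X finishes kappa: none.
Via lambda — items with X finishes lambda: none.
Via mu — items with X finishes mu: lambda.
Union: lambda.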